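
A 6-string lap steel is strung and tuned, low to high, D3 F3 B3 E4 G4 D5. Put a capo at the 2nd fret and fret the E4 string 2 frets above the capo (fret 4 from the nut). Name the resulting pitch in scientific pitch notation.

The capo raises the open E4 by 2 semitones to G♭4; fretting 2 more gives E4 + 2 + 2 = E4 + 4 semitones = A♭4.
(Also written G♯.)

A♭4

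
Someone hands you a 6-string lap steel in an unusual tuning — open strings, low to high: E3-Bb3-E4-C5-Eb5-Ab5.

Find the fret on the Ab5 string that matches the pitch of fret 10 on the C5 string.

2

Fret 10 on C5 is MIDI 72 + 10 = 82 (Bb5). On the Ab5 string (open MIDI 80), that pitch is 82 − 80 = fret 2.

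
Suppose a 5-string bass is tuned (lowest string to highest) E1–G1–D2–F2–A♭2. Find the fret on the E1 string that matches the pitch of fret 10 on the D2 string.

Fret 10 on D2 is MIDI 38 + 10 = 48 (C3). On the E1 string (open MIDI 28), that pitch is 48 − 28 = fret 20.

20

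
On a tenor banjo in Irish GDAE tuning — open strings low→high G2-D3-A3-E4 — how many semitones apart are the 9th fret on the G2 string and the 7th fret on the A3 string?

G2 at fret 9 → E3 (MIDI 52); A3 at fret 7 → E4 (MIDI 64).
52 − 64 = -12, so the two pitches are 12 semitones apart, with E4 the higher.

12 semitones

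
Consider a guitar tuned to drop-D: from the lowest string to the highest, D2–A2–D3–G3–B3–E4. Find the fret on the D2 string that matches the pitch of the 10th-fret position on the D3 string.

22

Fret 10 on D3 is MIDI 50 + 10 = 60 (C4). On the D2 string (open MIDI 38), that pitch is 60 − 38 = fret 22.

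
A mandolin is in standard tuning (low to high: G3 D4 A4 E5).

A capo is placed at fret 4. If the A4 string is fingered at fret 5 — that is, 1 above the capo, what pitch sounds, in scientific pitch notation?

D5

The capo raises the open A4 by 4 semitones to C#5; fretting 1 more gives A4 + 4 + 1 = A4 + 5 semitones = D5.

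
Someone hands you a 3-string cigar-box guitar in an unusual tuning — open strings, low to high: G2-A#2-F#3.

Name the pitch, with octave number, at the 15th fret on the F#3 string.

A4

F#3 is MIDI 54. Adding 15 gives 69, which is A4.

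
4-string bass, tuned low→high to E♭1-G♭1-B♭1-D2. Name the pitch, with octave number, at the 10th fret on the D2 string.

The open D2 string plus 10 semitones: D–Eb–E–F–…–Bb–B–C.
The walk passes from B into C once, so the octave number goes from 2 to 3.

C3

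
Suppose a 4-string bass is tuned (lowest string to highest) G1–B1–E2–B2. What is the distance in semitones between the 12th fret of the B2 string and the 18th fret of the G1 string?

10 semitones

B2 at fret 12 → B3 (MIDI 59); G1 at fret 18 → D♭3 (MIDI 49).
59 − 49 = 10, so the two pitches are 10 semitones apart, with B3 the higher.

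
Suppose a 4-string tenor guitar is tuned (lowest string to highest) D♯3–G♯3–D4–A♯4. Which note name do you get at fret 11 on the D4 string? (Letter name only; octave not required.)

Each fret is one semitone, so D4 + 11 = C♯.

C♯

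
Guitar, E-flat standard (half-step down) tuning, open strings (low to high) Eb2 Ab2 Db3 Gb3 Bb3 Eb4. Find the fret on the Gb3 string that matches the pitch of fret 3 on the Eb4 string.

Eb4 at fret 3 is Eb4 + 3 semitones = Gb4.
The open Gb3 string is 9 semitones below the open Eb4, so the same pitch on the Gb3 string lies at fret 3 + 9 = 12.

12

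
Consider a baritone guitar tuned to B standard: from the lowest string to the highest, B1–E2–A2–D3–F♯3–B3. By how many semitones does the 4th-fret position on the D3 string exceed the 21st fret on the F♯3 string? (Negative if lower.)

D3 at fret 4 → F♯3 (MIDI 54); F♯3 at fret 21 → D♯5 (MIDI 75).
54 − 75 = -21, so the two pitches are 21 semitones apart.

-21 semitones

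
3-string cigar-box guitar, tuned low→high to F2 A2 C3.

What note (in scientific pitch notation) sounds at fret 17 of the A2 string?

D4

The open A2 string plus 17 semitones: A–Bb–B–C–…–C–Db–D.
The walk passes from B into C 2 times, so the octave number goes from 2 to 4.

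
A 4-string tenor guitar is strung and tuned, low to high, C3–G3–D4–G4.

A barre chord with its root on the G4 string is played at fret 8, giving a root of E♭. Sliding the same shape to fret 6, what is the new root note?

Moving from fret 8 to fret 6 shifts the root by -2 semitones.
E♭ down 2 semitones is D♭.

D♭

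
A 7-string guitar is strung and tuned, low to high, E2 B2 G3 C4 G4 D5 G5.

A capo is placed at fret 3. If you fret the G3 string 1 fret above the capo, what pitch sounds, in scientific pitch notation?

The capo raises the open G3 by 3 semitones to B♭3; fretting 1 more gives G3 + 3 + 1 = G3 + 4 semitones = B3.

B3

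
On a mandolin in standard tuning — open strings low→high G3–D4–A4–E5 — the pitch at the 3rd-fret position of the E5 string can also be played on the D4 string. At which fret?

17

E5 at fret 3 is E5 + 3 semitones = G5.
The open D4 string is 14 semitones below the open E5, so the same pitch on the D4 string lies at fret 3 + 14 = 17.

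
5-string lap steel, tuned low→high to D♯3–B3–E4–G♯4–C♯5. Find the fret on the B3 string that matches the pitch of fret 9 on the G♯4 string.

Fret 9 on G♯4 is MIDI 68 + 9 = 77 (F5). On the B3 string (open MIDI 59), that pitch is 77 − 59 = fret 18.

18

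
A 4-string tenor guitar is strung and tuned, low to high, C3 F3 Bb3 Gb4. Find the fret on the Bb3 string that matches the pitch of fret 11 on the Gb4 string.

19

Fret 11 on Gb4 is MIDI 66 + 11 = 77 (F5). On the Bb3 string (open MIDI 58), that pitch is 77 − 58 = fret 19.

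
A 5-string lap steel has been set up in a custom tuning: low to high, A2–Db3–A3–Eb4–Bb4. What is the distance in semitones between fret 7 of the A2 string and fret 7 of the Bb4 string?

25 semitones

A2 at fret 7 → E3 (MIDI 52); Bb4 at fret 7 → F5 (MIDI 77).
52 − 77 = -25, so the two pitches are 25 semitones apart, with F5 the higher.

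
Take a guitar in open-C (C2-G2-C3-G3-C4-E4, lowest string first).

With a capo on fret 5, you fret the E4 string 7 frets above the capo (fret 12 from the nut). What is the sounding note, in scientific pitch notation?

E5

The capo raises the open E4 by 5 semitones to A4; fretting 7 more gives E4 + 5 + 7 = E4 + 12 semitones = E5.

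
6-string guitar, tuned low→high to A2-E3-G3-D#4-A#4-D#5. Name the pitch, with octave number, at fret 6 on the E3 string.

A#3

Each fret is one semitone, so E3 + 6 = A#3.
(Equivalently spelled Bb3.)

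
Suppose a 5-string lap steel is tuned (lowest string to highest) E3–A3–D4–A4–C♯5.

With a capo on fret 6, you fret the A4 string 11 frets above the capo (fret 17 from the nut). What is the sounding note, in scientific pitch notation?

The capo raises the open A4 by 6 semitones to D♯5; fretting 11 more gives A4 + 6 + 11 = A4 + 17 semitones = D6.

D6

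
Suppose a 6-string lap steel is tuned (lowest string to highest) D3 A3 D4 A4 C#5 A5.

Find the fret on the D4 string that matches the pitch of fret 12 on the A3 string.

Fret 12 on A3 is MIDI 57 + 12 = 69 (A4). On the D4 string (open MIDI 62), that pitch is 69 − 62 = fret 7.

7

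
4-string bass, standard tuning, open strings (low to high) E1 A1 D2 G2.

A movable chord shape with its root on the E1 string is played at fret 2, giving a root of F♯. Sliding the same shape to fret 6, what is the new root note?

Moving from fret 2 to fret 6 shifts the root by 4 semitones.
F♯ up 4 semitones is A♯.

A♯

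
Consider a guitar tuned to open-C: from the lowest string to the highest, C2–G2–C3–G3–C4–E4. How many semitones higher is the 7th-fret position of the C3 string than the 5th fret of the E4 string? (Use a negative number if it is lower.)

-14 semitones

C3 at fret 7 → G3 (MIDI 55); E4 at fret 5 → A4 (MIDI 69).
55 − 69 = -14, so the two pitches are 14 semitones apart.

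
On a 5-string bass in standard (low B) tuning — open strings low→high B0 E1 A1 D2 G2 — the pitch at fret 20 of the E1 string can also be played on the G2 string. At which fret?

5

Fret 20 on E1 is MIDI 28 + 20 = 48 (C3). On the G2 string (open MIDI 43), that pitch is 48 − 43 = fret 5.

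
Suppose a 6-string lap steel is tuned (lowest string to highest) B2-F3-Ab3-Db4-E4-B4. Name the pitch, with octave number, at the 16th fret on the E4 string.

Ab5

Each fret is one semitone, so E4 + 16 = Ab5.
(Equivalently spelled G#5.)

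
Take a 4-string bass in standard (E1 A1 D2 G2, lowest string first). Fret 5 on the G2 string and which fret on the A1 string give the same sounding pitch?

Fret 5 on G2 is MIDI 43 + 5 = 48 (C3). On the A1 string (open MIDI 33), that pitch is 48 − 33 = fret 15.

15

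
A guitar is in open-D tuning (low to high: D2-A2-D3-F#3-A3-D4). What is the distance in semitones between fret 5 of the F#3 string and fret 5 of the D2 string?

F#3 at fret 5 → B3 (MIDI 59); D2 at fret 5 → G2 (MIDI 43).
59 − 43 = 16, so the two pitches are 16 semitones apart, with B3 the higher.

16 semitones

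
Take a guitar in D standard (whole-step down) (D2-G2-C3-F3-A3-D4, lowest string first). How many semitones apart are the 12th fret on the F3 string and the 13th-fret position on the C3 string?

F3 at fret 12 → F4 (MIDI 65); C3 at fret 13 → C♯4 (MIDI 61).
65 − 61 = 4, so the two pitches are 4 semitones apart, with F4 the higher.

4 semitones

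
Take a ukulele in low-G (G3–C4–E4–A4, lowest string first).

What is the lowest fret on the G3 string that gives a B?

From G3, count semitones up the chromatic scale until reaching B: G–G#–A–A#–B — 4 steps.

4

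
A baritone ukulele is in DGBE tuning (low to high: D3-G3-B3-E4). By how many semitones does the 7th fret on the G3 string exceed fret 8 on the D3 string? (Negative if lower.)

G3 at fret 7 → D4 (MIDI 62); D3 at fret 8 → A#3 (MIDI 58).
62 − 58 = 4, so the two pitches are 4 semitones apart.

4 semitones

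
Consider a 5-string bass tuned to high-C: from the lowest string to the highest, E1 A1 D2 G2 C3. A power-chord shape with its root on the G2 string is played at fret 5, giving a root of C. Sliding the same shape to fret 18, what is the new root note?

C#

Moving from fret 5 to fret 18 shifts the root by 13 semitones.
C up 13 semitones is C#.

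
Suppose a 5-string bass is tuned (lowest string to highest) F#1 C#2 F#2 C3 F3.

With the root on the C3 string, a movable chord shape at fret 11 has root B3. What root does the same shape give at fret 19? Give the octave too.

G4

Moving from fret 11 to fret 19 shifts the root by 8 semitones.
B3 up 8 semitones is G4.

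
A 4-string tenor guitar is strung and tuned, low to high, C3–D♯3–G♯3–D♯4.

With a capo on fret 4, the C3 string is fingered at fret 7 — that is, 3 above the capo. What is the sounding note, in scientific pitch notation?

G3

The capo raises the open C3 by 4 semitones to E3; fretting 3 more gives C3 + 4 + 3 = C3 + 7 semitones = G3.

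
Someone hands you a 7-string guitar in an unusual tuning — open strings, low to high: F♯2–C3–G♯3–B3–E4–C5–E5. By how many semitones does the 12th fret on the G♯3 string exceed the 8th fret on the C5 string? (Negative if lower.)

G♯3 at fret 12 → G♯4 (MIDI 68); C5 at fret 8 → G♯5 (MIDI 80).
68 − 80 = -12, so the two pitches are 12 semitones apart.

-12 semitones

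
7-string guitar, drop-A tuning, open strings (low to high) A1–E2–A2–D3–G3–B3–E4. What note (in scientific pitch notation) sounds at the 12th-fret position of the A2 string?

A2 is MIDI 45. Adding 12 gives 57, which is A3.

A3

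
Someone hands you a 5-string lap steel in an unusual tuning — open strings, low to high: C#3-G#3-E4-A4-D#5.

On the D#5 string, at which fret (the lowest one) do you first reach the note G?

From D#5, count semitones up the chromatic scale until reaching G: D#–E–F–F#–G — 4 steps.

4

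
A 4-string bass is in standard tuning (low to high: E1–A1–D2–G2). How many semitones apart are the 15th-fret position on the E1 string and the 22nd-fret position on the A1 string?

12 semitones

E1 at fret 15 → G2 (MIDI 43); A1 at fret 22 → G3 (MIDI 55).
43 − 55 = -12, so the two pitches are 12 semitones apart, with G3 the higher.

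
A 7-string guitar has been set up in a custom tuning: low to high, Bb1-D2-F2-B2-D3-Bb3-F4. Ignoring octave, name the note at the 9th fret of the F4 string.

D

F4 is MIDI 65. Adding 9 gives 74; 74 mod 12 = 2, i.e. D.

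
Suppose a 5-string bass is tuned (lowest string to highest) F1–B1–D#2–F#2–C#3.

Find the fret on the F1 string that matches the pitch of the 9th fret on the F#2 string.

22

Fret 9 on F#2 is MIDI 42 + 9 = 51 (D#3). On the F1 string (open MIDI 29), that pitch is 51 − 29 = fret 22.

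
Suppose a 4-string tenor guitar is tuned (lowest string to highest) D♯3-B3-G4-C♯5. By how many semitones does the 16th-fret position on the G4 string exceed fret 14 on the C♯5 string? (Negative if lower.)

-4 semitones

G4 at fret 16 → B5 (MIDI 83); C♯5 at fret 14 → D♯6 (MIDI 87).
83 − 87 = -4, so the two pitches are 4 semitones apart.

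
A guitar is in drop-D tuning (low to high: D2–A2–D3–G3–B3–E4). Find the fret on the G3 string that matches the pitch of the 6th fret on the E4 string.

15

E4 at fret 6 is E4 + 6 semitones = A♯4.
The open G3 string is 9 semitones below the open E4, so the same pitch on the G3 string lies at fret 6 + 9 = 15.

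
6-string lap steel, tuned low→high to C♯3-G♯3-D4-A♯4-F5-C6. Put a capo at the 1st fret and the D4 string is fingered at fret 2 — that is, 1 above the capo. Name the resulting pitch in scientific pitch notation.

E4

The capo raises the open D4 by 1 semitone to D♯4; fretting 1 more gives D4 + 1 + 1 = D4 + 2 semitones = E4.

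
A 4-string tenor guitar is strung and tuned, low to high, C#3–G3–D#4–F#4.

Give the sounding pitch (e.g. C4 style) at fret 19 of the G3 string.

D5

Each fret is one semitone, so G3 + 19 = D5.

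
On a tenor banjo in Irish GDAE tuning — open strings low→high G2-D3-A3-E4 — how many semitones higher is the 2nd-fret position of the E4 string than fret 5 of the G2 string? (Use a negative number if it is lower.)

18 semitones

E4 at fret 2 → F#4 (MIDI 66); G2 at fret 5 → C3 (MIDI 48).
66 − 48 = 18, so the two pitches are 18 semitones apart.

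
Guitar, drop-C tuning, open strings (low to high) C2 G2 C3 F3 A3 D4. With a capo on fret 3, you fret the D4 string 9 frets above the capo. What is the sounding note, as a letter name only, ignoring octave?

The capo raises the open D4 by 3 semitones to F4; fretting 9 more gives D4 + 3 + 9 = D4 + 12 semitones, landing on D.

D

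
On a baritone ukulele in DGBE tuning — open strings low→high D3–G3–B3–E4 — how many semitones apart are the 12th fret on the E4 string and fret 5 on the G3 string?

16 semitones

E4 at fret 12 → E5 (MIDI 76); G3 at fret 5 → C4 (MIDI 60).
76 − 60 = 16, so the two pitches are 16 semitones apart, with E5 the higher.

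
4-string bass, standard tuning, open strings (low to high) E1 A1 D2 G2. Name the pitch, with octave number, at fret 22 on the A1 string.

The open A1 string plus 22 semitones: A–A#–B–C–…–F–F#–G.
The walk passes from B into C 2 times, so the octave number goes from 1 to 3.

G3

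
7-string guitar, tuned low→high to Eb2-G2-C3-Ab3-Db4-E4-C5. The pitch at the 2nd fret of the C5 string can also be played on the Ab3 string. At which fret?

C5 at fret 2 is C5 + 2 semitones = D5.
The open Ab3 string is 16 semitones below the open C5, so the same pitch on the Ab3 string lies at fret 2 + 16 = 18.

18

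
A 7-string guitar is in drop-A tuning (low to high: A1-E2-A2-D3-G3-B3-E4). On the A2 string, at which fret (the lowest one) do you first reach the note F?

8

From A2, count semitones up the chromatic scale until reaching F: A–A#–B–C–C#–D–D#–E–F — 8 steps.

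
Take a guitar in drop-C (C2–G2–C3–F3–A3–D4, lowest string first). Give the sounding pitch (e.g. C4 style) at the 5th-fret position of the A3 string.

D4

The open A3 string plus 5 semitones: A–A#–B–C–C#–D.
The walk passes from B into C once, so the octave number goes from 3 to 4.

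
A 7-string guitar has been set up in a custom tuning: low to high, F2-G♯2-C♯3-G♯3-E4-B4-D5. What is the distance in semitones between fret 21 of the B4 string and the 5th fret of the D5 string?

13 semitones

B4 at fret 21 → G♯6 (MIDI 92); D5 at fret 5 → G5 (MIDI 79).
92 − 79 = 13, so the two pitches are 13 semitones apart, with G♯6 the higher.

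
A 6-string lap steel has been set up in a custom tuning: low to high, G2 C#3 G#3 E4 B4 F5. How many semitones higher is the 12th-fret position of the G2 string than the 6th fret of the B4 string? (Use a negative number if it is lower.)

-22 semitones

G2 at fret 12 → G3 (MIDI 55); B4 at fret 6 → F5 (MIDI 77).
55 − 77 = -22, so the two pitches are 22 semitones apart.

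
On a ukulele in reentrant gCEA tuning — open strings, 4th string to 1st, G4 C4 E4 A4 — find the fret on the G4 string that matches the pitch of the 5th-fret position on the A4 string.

Fret 5 on A4 is MIDI 69 + 5 = 74 (D5). On the G4 string (open MIDI 67), that pitch is 74 − 67 = fret 7.

7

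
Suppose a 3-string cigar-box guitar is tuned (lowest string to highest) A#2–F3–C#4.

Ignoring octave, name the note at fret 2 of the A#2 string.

Each fret is one semitone, so A#2 + 2 = C.

C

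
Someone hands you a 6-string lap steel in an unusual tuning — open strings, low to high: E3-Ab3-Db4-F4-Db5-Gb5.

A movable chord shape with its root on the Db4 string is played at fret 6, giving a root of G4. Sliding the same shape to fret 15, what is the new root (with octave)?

Moving from fret 6 to fret 15 shifts the root by 9 semitones.
G4 up 9 semitones is E5.

E5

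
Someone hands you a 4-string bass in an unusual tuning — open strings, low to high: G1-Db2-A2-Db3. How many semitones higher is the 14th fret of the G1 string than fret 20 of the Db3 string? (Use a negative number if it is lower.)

-24 semitones

G1 at fret 14 → A2 (MIDI 45); Db3 at fret 20 → A4 (MIDI 69).
45 − 69 = -24, so the two pitches are 24 semitones apart.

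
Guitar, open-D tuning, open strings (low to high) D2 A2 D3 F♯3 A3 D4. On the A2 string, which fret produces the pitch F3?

F3 is 8 semitones above the open A2 (A–A#–B–C–C#–D–D#–E–F), so it sits at fret 8.

8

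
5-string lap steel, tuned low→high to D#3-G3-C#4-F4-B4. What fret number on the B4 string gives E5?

E5 is 5 semitones above the open B4 (B–C–C#–D–D#–E), so it sits at fret 5.

5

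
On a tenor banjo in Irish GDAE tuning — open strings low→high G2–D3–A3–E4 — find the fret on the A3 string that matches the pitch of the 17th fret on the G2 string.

3

G2 at fret 17 is G2 + 17 semitones = C4.
The open A3 string is 14 semitones above the open G2, so the same pitch on the A3 string lies at fret 17 − 14 = 3.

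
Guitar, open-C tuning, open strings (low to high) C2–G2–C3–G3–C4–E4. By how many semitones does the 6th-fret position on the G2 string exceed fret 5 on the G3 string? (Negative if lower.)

G2 at fret 6 → C♯3 (MIDI 49); G3 at fret 5 → C4 (MIDI 60).
49 − 60 = -11, so the two pitches are 11 semitones apart.

-11 semitones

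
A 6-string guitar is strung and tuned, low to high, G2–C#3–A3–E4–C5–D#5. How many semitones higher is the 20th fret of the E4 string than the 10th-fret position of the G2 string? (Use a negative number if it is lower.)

31 semitones

E4 at fret 20 → C6 (MIDI 84); G2 at fret 10 → F3 (MIDI 53).
84 − 53 = 31, so the two pitches are 31 semitones apart.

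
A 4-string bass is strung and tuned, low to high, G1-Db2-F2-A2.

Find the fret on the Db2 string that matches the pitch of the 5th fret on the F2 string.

Fret 5 on F2 is MIDI 41 + 5 = 46 (Bb2). On the Db2 string (open MIDI 37), that pitch is 46 − 37 = fret 9.

9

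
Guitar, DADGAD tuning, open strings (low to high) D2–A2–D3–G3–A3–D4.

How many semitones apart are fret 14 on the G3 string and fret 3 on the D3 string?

16 semitones

G3 at fret 14 → A4 (MIDI 69); D3 at fret 3 → F3 (MIDI 53).
69 − 53 = 16, so the two pitches are 16 semitones apart, with A4 the higher.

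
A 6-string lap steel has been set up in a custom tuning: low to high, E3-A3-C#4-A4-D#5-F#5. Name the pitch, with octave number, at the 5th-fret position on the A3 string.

A3 is MIDI 57. Adding 5 gives 62, which is D4.

D4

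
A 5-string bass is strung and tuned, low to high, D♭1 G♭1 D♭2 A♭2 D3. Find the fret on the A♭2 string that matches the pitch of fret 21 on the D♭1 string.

2

D♭1 at fret 21 is D♭1 + 21 semitones = B♭2.
The open A♭2 string is 19 semitones above the open D♭1, so the same pitch on the A♭2 string lies at fret 21 − 19 = 2.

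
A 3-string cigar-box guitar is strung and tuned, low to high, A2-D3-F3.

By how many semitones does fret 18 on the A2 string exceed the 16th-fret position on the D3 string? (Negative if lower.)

A2 at fret 18 → D♯4 (MIDI 63); D3 at fret 16 → F♯4 (MIDI 66).
63 − 66 = -3, so the two pitches are 3 semitones apart.

-3 semitones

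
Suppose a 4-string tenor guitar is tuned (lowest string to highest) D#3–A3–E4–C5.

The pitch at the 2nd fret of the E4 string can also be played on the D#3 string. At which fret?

15

Fret 2 on E4 is MIDI 64 + 2 = 66 (F#4). On the D#3 string (open MIDI 51), that pitch is 66 − 51 = fret 15.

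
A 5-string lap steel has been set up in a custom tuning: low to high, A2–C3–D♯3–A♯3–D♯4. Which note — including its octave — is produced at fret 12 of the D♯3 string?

D♯4

Each fret is one semitone, so D♯3 + 12 = D♯4.
(Equivalently spelled E♭4.)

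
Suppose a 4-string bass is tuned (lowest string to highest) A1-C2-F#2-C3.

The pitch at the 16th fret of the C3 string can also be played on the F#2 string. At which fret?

Fret 16 on C3 is MIDI 48 + 16 = 64 (E4). On the F#2 string (open MIDI 42), that pitch is 64 − 42 = fret 22.

22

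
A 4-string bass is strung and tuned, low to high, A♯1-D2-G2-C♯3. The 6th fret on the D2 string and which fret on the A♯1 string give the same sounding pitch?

Fret 6 on D2 is MIDI 38 + 6 = 44 (G♯2). On the A♯1 string (open MIDI 34), that pitch is 44 − 34 = fret 10.

10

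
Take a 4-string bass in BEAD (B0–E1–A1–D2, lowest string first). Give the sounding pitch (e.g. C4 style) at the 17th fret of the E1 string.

A2

E1 is MIDI 28. Adding 17 gives 45, which is A2.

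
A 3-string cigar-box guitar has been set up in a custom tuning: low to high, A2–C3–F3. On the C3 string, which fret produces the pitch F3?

5

F3 is 5 semitones above the open C3 (C–Db–D–Eb–E–F), so it sits at fret 5.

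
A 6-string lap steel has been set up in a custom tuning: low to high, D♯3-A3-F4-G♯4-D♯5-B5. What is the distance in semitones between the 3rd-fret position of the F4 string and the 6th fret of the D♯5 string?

13 semitones

F4 at fret 3 → G♯4 (MIDI 68); D♯5 at fret 6 → A5 (MIDI 81).
68 − 81 = -13, so the two pitches are 13 semitones apart, with A5 the higher.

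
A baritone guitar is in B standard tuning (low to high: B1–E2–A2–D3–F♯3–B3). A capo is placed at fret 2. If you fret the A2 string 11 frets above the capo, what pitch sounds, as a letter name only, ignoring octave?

The capo raises the open A2 by 2 semitones to B2; fretting 11 more gives A2 + 2 + 11 = A2 + 13 semitones, landing on A♯.

A♯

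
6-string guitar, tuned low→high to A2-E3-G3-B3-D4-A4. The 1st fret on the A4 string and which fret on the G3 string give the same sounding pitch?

15

Fret 1 on A4 is MIDI 69 + 1 = 70 (Bb4). On the G3 string (open MIDI 55), that pitch is 70 − 55 = fret 15.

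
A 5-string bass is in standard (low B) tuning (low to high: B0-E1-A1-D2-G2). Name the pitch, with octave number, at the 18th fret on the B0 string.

F2

The open B0 string plus 18 semitones: B–C–C#–D–…–D#–E–F.
The walk passes from B into C 2 times, so the octave number goes from 0 to 2.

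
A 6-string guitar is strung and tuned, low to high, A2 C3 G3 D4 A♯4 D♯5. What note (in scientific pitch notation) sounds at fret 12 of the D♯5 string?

D♯6

D♯5 is MIDI 75. Adding 12 gives 87, which is D♯6.
(Equivalently spelled E♭6.)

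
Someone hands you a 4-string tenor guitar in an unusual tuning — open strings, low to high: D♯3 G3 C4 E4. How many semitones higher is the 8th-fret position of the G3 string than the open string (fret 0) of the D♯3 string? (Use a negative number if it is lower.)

G3 at fret 8 → D♯4 (MIDI 63); D♯3 at fret 0 → D♯3 (MIDI 51).
63 − 51 = 12, so the two pitches are 12 semitones apart.

12 semitones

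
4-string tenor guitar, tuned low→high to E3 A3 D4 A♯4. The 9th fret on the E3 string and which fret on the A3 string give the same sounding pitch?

4

E3 at fret 9 is E3 + 9 semitones = C♯4.
The open A3 string is 5 semitones above the open E3, so the same pitch on the A3 string lies at fret 9 − 5 = 4.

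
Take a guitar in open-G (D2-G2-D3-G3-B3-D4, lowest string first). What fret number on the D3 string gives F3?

3

F3 is 3 semitones above the open D3 (D–D#–E–F), so it sits at fret 3.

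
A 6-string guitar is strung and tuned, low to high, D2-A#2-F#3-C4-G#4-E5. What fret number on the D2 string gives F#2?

4

F#2 is 4 semitones above the open D2 (D–D#–E–F–F#), so it sits at fret 4.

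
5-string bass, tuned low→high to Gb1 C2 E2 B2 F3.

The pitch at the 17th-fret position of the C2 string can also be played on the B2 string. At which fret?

Fret 17 on C2 is MIDI 36 + 17 = 53 (F3). On the B2 string (open MIDI 47), that pitch is 53 − 47 = fret 6.

6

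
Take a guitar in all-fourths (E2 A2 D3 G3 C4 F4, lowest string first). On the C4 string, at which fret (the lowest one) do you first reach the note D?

From C4, count semitones up the chromatic scale until reaching D: C–C#–D — 2 steps.

2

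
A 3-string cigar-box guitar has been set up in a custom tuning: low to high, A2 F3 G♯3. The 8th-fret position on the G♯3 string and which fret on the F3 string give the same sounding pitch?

11

Fret 8 on G♯3 is MIDI 56 + 8 = 64 (E4). On the F3 string (open MIDI 53), that pitch is 64 − 53 = fret 11.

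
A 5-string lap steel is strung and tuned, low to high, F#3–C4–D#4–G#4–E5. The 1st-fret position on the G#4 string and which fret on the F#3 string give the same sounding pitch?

15

G#4 at fret 1 is G#4 + 1 semitone = A4.
The open F#3 string is 14 semitones below the open G#4, so the same pitch on the F#3 string lies at fret 1 + 14 = 15.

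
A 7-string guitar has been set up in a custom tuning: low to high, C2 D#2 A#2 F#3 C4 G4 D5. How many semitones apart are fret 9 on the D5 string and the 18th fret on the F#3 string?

D5 at fret 9 → B5 (MIDI 83); F#3 at fret 18 → C5 (MIDI 72).
83 − 72 = 11, so the two pitches are 11 semitones apart, with B5 the higher.

11 semitones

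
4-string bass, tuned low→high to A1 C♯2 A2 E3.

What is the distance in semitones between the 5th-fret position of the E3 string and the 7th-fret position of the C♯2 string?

13 semitones

E3 at fret 5 → A3 (MIDI 57); C♯2 at fret 7 → G♯2 (MIDI 44).
57 − 44 = 13, so the two pitches are 13 semitones apart, with A3 the higher.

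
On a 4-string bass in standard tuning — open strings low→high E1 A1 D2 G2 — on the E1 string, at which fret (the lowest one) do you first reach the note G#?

4

From E1, count semitones up the chromatic scale until reaching G#: E–F–F#–G–G# — 4 steps.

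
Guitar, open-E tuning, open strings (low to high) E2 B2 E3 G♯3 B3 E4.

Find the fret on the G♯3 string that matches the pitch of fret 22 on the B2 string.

13

Fret 22 on B2 is MIDI 47 + 22 = 69 (A4). On the G♯3 string (open MIDI 56), that pitch is 69 − 56 = fret 13.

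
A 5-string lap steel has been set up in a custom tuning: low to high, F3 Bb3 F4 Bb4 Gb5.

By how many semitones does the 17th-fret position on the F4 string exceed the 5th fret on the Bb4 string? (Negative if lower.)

F4 at fret 17 → Bb5 (MIDI 82); Bb4 at fret 5 → Eb5 (MIDI 75).
82 − 75 = 7, so the two pitches are 7 semitones apart.

7 semitones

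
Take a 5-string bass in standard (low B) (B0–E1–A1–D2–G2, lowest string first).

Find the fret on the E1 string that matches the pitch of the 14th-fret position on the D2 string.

24

D2 at fret 14 is D2 + 14 semitones = E3.
The open E1 string is 10 semitones below the open D2, so the same pitch on the E1 string lies at fret 14 + 10 = 24.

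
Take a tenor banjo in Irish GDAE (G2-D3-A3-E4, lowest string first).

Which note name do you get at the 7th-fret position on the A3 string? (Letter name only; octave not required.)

E

A3 is MIDI 57. Adding 7 gives 64; 64 mod 12 = 4, i.e. E.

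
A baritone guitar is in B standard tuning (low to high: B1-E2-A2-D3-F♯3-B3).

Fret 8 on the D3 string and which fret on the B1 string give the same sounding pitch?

D3 at fret 8 is D3 + 8 semitones = A♯3.
The open B1 string is 15 semitones below the open D3, so the same pitch on the B1 string lies at fret 8 + 15 = 23.

23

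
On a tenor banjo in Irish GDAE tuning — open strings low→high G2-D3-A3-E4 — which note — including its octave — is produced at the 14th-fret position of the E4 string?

F#5

E4 is MIDI 64. Adding 14 gives 78, which is F#5.
(Equivalently spelled Gb5.)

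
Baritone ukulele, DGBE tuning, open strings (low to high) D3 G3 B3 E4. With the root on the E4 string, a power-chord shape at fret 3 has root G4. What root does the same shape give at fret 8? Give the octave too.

Moving from fret 3 to fret 8 shifts the root by 5 semitones.
G4 up 5 semitones is C5.

C5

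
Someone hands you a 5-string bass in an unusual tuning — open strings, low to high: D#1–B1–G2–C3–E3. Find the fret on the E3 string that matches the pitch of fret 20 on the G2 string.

11

G2 at fret 20 is G2 + 20 semitones = D#4.
The open E3 string is 9 semitones above the open G2, so the same pitch on the E3 string lies at fret 20 − 9 = 11.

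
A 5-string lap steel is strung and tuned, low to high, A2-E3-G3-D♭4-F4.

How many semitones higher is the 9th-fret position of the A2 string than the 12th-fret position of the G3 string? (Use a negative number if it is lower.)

-13 semitones

A2 at fret 9 → G♭3 (MIDI 54); G3 at fret 12 → G4 (MIDI 67).
54 − 67 = -13, so the two pitches are 13 semitones apart.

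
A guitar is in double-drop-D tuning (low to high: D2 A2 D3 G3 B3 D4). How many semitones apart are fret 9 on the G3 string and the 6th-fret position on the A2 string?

13 semitones

G3 at fret 9 → E4 (MIDI 64); A2 at fret 6 → D#3 (MIDI 51).
64 − 51 = 13, so the two pitches are 13 semitones apart, with E4 the higher.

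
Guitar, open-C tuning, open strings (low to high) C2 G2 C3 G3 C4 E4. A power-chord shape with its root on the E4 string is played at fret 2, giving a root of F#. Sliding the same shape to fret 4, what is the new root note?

Moving from fret 2 to fret 4 shifts the root by 2 semitones.
F# up 2 semitones is G#.

G#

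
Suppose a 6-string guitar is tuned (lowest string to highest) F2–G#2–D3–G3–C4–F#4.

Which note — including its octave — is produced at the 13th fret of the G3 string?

The open G3 string plus 13 semitones: G–G#–A–A#–…–F#–G–G#.
The walk passes from B into C once, so the octave number goes from 3 to 4.
(Equivalently spelled Ab4.)

G#4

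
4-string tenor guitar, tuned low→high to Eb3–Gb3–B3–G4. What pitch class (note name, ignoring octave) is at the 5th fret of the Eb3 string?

Ab

Each fret is one semitone, so Eb3 + 5 = Ab.
(Equivalently spelled G#.)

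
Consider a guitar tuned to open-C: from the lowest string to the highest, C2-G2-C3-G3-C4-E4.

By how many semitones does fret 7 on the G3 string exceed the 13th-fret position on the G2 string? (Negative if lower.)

6 semitones

G3 at fret 7 → D4 (MIDI 62); G2 at fret 13 → G♯3 (MIDI 56).
62 − 56 = 6, so the two pitches are 6 semitones apart.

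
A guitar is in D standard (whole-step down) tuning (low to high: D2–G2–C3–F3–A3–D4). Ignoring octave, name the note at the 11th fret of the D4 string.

C#

D4 is MIDI 62. Adding 11 gives 73; 73 mod 12 = 1, i.e. C#.
(Equivalently spelled Db.)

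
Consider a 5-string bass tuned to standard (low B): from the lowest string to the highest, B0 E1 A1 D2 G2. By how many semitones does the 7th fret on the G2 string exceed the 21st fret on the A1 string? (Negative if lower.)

G2 at fret 7 → D3 (MIDI 50); A1 at fret 21 → F#3 (MIDI 54).
50 − 54 = -4, so the two pitches are 4 semitones apart.

-4 semitones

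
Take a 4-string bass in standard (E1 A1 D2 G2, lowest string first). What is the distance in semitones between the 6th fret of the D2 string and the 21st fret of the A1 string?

D2 at fret 6 → G#2 (MIDI 44); A1 at fret 21 → F#3 (MIDI 54).
44 − 54 = -10, so the two pitches are 10 semitones apart, with F#3 the higher.

10 semitones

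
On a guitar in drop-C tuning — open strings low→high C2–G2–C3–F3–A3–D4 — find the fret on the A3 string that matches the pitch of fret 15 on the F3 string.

11

F3 at fret 15 is F3 + 15 semitones = G#4.
The open A3 string is 4 semitones above the open F3, so the same pitch on the A3 string lies at fret 15 − 4 = 11.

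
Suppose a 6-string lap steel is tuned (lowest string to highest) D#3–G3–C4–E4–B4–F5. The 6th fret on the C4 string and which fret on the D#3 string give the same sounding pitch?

15

C4 at fret 6 is C4 + 6 semitones = F#4.
The open D#3 string is 9 semitones below the open C4, so the same pitch on the D#3 string lies at fret 6 + 9 = 15.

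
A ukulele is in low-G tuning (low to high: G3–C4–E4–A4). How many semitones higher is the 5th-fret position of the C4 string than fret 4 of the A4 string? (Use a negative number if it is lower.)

C4 at fret 5 → F4 (MIDI 65); A4 at fret 4 → C#5 (MIDI 73).
65 − 73 = -8, so the two pitches are 8 semitones apart.

-8 semitones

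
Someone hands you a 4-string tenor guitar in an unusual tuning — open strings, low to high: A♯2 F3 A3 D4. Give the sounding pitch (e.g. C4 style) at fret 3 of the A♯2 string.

C♯3

The open A♯2 string plus 3 semitones: A#–B–C–C#.
The walk passes from B into C once, so the octave number goes from 2 to 3.
(Equivalently spelled D♭3.)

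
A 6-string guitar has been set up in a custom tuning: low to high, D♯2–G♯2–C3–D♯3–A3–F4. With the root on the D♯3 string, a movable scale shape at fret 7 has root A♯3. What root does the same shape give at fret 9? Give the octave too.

Moving from fret 7 to fret 9 shifts the root by 2 semitones.
A♯3 up 2 semitones is C4.

C4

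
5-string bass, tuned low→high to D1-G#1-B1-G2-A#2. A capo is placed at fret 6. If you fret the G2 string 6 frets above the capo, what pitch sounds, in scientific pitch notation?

The capo raises the open G2 by 6 semitones to C#3; fretting 6 more gives G2 + 6 + 6 = G2 + 12 semitones = G3.

G3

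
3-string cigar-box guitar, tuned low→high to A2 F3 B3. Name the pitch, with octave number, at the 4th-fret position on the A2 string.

A2 is MIDI 45. Adding 4 gives 49, which is D♭3.

D♭3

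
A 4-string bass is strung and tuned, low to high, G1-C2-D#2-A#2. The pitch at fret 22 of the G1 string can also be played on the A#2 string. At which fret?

Fret 22 on G1 is MIDI 31 + 22 = 53 (F3). On the A#2 string (open MIDI 46), that pitch is 53 − 46 = fret 7.

7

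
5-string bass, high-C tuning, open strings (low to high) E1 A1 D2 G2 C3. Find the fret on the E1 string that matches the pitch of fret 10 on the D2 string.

D2 at fret 10 is D2 + 10 semitones = C3.
The open E1 string is 10 semitones below the open D2, so the same pitch on the E1 string lies at fret 10 + 10 = 20.

20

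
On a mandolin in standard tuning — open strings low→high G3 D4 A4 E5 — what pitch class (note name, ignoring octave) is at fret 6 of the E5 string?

The open E5 string plus 6 semitones: E–F–F#–G–G#–A–A#.
(Equivalently spelled B♭.)

A♯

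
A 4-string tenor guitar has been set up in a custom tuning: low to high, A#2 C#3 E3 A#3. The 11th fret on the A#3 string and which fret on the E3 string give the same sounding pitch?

17

Fret 11 on A#3 is MIDI 58 + 11 = 69 (A4). On the E3 string (open MIDI 52), that pitch is 69 − 52 = fret 17.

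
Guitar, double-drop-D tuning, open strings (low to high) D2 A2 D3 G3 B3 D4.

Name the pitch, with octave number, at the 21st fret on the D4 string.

D4 is MIDI 62. Adding 21 gives 83, which is B5.

B5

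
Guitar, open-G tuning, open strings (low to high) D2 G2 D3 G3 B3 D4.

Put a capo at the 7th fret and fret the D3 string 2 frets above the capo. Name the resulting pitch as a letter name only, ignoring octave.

B

The capo raises the open D3 by 7 semitones to A3; fretting 2 more gives D3 + 7 + 2 = D3 + 9 semitones, landing on B.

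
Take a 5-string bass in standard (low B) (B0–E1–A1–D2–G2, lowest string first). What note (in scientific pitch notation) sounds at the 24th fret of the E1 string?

E3

E1 is MIDI 28. Adding 24 gives 52, which is E3.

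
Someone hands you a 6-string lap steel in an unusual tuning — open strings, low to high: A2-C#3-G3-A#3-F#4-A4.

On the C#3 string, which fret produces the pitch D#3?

2

D#3 is 2 semitones above the open C#3 (C#–D–D#), so it sits at fret 2.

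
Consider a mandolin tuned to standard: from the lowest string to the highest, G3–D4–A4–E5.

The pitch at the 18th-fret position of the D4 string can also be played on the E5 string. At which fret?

4

D4 at fret 18 is D4 + 18 semitones = G#5.
The open E5 string is 14 semitones above the open D4, so the same pitch on the E5 string lies at fret 18 − 14 = 4.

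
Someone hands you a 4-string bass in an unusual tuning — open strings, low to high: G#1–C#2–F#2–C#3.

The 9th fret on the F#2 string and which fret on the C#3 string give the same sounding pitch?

F#2 at fret 9 is F#2 + 9 semitones = D#3.
The open C#3 string is 7 semitones above the open F#2, so the same pitch on the C#3 string lies at fret 9 − 7 = 2.

2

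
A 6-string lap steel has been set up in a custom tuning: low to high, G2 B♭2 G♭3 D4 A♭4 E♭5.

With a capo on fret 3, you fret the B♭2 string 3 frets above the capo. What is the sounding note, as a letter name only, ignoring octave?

E

The capo raises the open B♭2 by 3 semitones to D♭3; fretting 3 more gives B♭2 + 3 + 3 = B♭2 + 6 semitones, landing on E.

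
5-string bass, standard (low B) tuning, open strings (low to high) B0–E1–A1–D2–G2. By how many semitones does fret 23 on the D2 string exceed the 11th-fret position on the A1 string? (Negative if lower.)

17 semitones

D2 at fret 23 → C♯4 (MIDI 61); A1 at fret 11 → G♯2 (MIDI 44).
61 − 44 = 17, so the two pitches are 17 semitones apart.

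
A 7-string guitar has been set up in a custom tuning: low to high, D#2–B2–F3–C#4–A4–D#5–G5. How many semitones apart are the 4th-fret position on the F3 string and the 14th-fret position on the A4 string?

F3 at fret 4 → A3 (MIDI 57); A4 at fret 14 → B5 (MIDI 83).
57 − 83 = -26, so the two pitches are 26 semitones apart, with B5 the higher.

26 semitones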